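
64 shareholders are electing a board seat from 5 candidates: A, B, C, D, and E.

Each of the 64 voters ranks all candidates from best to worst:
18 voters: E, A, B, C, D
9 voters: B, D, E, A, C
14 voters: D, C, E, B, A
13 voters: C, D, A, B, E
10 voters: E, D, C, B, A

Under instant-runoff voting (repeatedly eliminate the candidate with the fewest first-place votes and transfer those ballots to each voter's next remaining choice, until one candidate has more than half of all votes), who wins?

Round 1: A 0, B 9, C 13, D 14, E 28. A eliminated.
Round 2: B 9, C 13, D 14, E 28. B eliminated.
Round 3: C 13, D 23, E 28. C eliminated.
Round 4: D 36, E 28. D has a majority (≥33).

D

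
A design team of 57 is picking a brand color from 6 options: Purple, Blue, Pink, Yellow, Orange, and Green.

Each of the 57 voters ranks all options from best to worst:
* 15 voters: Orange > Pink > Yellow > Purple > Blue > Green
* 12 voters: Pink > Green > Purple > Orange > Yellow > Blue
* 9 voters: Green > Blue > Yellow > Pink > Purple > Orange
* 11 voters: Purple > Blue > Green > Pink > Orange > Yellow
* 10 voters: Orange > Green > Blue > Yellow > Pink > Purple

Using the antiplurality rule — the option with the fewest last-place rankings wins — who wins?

Pink

Last-place votes: Purple 10, Blue 12, Pink 0, Yellow 11, Orange 9, Green 15.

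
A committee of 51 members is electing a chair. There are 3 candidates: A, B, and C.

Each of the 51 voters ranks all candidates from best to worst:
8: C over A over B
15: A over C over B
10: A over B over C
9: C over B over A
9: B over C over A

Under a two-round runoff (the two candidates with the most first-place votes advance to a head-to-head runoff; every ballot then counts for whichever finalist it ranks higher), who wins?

Round 1 first-place votes: A 25, B 9, C 17. A and C advance.
Runoff: A is ranked above C on 25 ballots, C above A on 26.

C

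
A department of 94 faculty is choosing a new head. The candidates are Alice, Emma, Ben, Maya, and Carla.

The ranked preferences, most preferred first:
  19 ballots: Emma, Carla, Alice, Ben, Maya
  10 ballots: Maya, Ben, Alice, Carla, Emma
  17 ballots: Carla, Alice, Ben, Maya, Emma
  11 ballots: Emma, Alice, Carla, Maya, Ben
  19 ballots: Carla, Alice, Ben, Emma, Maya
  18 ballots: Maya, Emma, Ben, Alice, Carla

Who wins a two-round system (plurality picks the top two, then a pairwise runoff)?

Round 1 first-place votes: Alice 0, Emma 30, Ben 0, Maya 28, Carla 36. Carla and Emma advance.
Runoff: Carla is ranked above Emma on 46 ballots, Emma above Carla on 48.

Emma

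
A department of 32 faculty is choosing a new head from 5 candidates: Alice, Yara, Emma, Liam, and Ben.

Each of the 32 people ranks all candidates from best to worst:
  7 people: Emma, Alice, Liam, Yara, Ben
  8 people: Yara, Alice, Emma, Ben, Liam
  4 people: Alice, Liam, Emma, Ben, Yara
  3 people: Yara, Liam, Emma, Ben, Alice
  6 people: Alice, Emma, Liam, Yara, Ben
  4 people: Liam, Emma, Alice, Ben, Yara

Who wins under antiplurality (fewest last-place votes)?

Emma

Last-place votes: Alice 3, Yara 8, Emma 0, Liam 8, Ben 13.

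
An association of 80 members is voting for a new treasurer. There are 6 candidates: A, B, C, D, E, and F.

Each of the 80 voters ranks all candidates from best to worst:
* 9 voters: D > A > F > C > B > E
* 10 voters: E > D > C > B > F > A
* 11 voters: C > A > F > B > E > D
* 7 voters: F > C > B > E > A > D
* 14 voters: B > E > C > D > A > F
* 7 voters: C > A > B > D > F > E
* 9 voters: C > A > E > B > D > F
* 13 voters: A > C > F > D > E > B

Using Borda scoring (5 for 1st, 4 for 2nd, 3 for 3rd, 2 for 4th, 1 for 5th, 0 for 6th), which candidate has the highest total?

A: 9×4 + 10×0 + 11×4 + 7×1 + 14×1 + 7×4 + 9×4 + 13×5 = 230
B: 9×1 + 10×2 + 11×2 + 7×3 + 14×5 + 7×3 + 9×2 + 13×0 = 181
C: 9×2 + 10×3 + 11×5 + 7×4 + 14×3 + 7×5 + 9×5 + 13×4 = 305
D: 9×5 + 10×4 + 11×0 + 7×0 + 14×2 + 7×2 + 9×1 + 13×2 = 162
E: 9×0 + 10×5 + 11×1 + 7×2 + 14×4 + 7×0 + 9×3 + 13×1 = 171
F: 9×3 + 10×1 + 11×3 + 7×5 + 14×0 + 7×1 + 9×0 + 13×3 = 151

C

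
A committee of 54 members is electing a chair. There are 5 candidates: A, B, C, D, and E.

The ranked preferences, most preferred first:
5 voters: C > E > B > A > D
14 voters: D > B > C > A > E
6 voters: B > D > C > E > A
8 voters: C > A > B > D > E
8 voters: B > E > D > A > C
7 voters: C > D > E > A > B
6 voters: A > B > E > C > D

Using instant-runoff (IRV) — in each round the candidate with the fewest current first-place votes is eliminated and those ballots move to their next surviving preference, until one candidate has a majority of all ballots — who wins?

B

Round 1: A 6, B 14, C 20, D 14, E 0. E eliminated.
Round 2: A 6, B 14, C 20, D 14. A eliminated.
Round 3: B 20, C 20, D 14. D eliminated.
Round 4: B 34, C 20. B has a majority (≥28).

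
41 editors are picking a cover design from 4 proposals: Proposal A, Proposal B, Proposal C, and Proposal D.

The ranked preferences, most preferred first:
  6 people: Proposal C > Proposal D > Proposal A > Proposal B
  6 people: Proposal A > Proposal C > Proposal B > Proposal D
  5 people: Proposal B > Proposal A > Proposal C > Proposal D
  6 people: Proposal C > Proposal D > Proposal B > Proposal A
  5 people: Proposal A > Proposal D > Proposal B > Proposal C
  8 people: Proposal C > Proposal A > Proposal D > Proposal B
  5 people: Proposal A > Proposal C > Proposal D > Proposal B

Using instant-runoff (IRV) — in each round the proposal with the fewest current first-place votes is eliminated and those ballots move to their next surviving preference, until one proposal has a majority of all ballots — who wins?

Proposal A

Round 1: Proposal A 16, Proposal B 5, Proposal C 20, Proposal D 0. Proposal D eliminated.
Round 2: Proposal A 16, Proposal B 5, Proposal C 20. Proposal B eliminated.
Round 3: Proposal A 21, Proposal C 20. Proposal A has a majority (≥21).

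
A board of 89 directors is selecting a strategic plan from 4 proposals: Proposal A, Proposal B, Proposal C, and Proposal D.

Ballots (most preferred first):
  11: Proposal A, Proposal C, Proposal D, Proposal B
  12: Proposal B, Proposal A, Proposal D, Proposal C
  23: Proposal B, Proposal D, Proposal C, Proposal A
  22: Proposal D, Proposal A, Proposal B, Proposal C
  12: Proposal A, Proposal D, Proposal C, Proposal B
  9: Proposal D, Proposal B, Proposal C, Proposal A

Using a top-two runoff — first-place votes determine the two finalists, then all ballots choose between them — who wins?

Proposal D

Round 1 first-place votes: Proposal A 23, Proposal B 35, Proposal C 0, Proposal D 31. Proposal B and Proposal D advance.
Runoff: Proposal B is ranked above Proposal D on 35 ballots, Proposal D above Proposal B on 54.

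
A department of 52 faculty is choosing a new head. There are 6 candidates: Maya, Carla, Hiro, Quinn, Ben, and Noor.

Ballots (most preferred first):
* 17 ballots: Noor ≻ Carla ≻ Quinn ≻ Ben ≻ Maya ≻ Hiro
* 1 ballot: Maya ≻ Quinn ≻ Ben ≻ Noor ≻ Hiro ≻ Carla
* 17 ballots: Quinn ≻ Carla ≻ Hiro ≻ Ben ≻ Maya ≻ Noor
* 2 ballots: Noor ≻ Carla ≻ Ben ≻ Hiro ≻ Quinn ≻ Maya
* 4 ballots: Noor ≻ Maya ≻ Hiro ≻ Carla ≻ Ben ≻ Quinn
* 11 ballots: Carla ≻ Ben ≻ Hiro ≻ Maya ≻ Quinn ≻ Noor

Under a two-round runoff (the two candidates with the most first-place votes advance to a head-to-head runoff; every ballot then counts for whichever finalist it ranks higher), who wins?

Quinn

Round 1 first-place votes: Maya 1, Carla 11, Hiro 0, Quinn 17, Ben 0, Noor 23. Noor and Quinn advance.
Runoff: Noor is ranked above Quinn on 23 ballots, Quinn above Noor on 29.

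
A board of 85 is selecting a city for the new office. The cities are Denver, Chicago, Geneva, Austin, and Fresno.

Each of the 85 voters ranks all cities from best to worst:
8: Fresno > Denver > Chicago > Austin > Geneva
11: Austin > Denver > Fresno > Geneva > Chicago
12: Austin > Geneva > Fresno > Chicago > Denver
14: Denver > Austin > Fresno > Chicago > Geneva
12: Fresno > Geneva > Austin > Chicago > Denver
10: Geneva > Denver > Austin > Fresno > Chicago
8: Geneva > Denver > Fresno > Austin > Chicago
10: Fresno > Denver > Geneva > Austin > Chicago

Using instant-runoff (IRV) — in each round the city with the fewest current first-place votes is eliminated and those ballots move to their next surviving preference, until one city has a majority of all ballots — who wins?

Round 1: Denver 14, Chicago 0, Geneva 18, Austin 23, Fresno 30. Chicago eliminated.
Round 2: Denver 14, Geneva 18, Austin 23, Fresno 30. Denver eliminated.
Round 3: Geneva 18, Austin 37, Fresno 30. Geneva eliminated.
Round 4: Austin 47, Fresno 38. Austin has a majority (≥43).

Austin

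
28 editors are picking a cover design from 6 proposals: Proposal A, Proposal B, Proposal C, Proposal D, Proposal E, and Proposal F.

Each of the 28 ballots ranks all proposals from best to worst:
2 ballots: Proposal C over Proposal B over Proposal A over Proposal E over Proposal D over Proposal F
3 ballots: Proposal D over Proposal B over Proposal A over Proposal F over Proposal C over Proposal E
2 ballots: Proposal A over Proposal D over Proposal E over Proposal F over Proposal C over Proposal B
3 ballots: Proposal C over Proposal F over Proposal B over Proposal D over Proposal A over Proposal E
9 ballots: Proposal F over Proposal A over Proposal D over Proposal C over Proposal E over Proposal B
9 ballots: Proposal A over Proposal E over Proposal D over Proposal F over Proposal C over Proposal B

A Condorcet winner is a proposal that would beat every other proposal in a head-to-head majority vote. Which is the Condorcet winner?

Proposal A

Proposal A vs Proposal B: 20–8
Proposal A vs Proposal C: 23–5
Proposal A vs Proposal D: 22–6
Proposal A vs Proposal E: 28–0
Proposal A vs Proposal F: 16–12
Proposal A beats every other proposal.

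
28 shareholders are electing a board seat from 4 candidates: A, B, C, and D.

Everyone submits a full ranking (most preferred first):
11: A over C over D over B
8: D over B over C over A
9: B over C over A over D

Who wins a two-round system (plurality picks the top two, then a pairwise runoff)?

B

Round 1 first-place votes: A 11, B 9, C 0, D 8. A and B advance.
Runoff: A is ranked above B on 11 ballots, B above A on 17.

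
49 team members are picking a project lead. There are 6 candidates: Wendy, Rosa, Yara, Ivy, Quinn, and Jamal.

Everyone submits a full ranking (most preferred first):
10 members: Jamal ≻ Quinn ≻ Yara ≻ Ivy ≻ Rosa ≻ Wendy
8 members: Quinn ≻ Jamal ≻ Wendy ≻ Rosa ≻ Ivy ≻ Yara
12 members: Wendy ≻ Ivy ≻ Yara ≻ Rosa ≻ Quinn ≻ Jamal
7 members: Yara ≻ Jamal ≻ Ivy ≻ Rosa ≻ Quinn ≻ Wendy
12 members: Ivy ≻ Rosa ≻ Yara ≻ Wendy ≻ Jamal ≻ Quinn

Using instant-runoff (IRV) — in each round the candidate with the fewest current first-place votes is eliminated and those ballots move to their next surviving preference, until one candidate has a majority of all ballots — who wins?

Round 1: Wendy 12, Rosa 0, Yara 7, Ivy 12, Quinn 8, Jamal 10. Rosa eliminated.
Round 2: Wendy 12, Yara 7, Ivy 12, Quinn 8, Jamal 10. Yara eliminated.
Round 3: Wendy 12, Ivy 12, Quinn 8, Jamal 17. Quinn eliminated.
Round 4: Wendy 12, Ivy 12, Jamal 25. Jamal has a majority (≥25).

Jamal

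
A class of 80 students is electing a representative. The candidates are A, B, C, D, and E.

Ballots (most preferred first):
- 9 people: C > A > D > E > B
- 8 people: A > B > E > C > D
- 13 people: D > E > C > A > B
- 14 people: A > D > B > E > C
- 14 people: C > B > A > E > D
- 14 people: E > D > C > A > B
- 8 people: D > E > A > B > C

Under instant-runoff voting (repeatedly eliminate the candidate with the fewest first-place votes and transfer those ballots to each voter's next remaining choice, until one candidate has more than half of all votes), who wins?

Round 1: A 22, B 0, C 23, D 21, E 14. B eliminated.
Round 2: A 22, C 23, D 21, E 14. E eliminated.
Round 3: A 22, C 23, D 35. A eliminated.
Round 4: C 31, D 49. D has a majority (≥41).

D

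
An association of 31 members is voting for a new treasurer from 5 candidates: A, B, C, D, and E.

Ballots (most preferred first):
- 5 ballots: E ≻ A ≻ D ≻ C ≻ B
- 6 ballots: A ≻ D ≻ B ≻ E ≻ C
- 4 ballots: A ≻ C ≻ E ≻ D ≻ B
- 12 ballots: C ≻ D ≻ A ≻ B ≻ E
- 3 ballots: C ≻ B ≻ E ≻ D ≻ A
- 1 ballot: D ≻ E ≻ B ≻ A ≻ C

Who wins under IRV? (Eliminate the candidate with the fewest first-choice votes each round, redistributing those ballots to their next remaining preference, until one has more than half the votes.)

A

Round 1: A 10, B 0, C 15, D 1, E 5. B eliminated.
Round 2: A 10, C 15, D 1, E 5. D eliminated.
Round 3: A 10, C 15, E 6. E eliminated.
Round 4: A 16, C 15. A has a majority (≥16).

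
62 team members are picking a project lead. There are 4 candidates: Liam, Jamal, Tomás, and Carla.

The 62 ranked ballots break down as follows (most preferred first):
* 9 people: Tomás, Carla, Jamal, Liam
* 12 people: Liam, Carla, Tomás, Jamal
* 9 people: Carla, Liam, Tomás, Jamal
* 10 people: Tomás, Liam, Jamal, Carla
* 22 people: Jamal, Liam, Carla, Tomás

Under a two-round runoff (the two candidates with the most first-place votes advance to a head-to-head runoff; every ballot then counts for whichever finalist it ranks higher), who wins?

Tomás

Round 1 first-place votes: Liam 12, Jamal 22, Tomás 19, Carla 9. Jamal and Tomás advance.
Runoff: Jamal is ranked above Tomás on 22 ballots, Tomás above Jamal on 40.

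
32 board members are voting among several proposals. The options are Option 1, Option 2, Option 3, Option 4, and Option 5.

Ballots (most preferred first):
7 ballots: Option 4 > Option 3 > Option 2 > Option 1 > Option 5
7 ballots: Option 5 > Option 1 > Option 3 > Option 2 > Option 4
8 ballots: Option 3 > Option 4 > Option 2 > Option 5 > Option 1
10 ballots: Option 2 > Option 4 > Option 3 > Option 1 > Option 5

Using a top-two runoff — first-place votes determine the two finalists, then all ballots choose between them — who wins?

Round 1 first-place votes: Option 1 0, Option 2 10, Option 3 8, Option 4 7, Option 5 7. Option 2 and Option 3 advance.
Runoff: Option 2 is ranked above Option 3 on 10 ballots, Option 3 above Option 2 on 22.

Option 3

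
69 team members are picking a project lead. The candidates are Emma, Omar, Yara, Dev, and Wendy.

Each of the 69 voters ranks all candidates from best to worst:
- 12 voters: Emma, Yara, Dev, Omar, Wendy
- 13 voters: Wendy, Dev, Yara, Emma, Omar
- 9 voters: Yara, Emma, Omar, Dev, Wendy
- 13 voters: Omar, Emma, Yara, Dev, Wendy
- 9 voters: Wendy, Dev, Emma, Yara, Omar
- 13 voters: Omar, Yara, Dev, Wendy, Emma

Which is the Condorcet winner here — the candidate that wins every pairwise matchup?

Yara

Yara vs Emma: 35–34
Yara vs Omar: 43–26
Yara vs Dev: 47–22
Yara vs Wendy: 47–22
Yara beats every other candidate.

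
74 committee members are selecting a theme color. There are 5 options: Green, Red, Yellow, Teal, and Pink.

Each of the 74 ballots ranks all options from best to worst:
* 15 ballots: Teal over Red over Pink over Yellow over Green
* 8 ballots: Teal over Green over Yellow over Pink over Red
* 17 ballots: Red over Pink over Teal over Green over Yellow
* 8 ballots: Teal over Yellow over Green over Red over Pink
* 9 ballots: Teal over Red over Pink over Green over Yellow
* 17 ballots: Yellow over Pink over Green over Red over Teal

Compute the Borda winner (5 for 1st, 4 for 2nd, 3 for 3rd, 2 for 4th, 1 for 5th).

Green: 15×1 + 8×4 + 17×2 + 8×3 + 9×2 + 17×3 = 174
Red: 15×4 + 8×1 + 17×5 + 8×2 + 9×4 + 17×2 = 239
Yellow: 15×2 + 8×3 + 17×1 + 8×4 + 9×1 + 17×5 = 197
Teal: 15×5 + 8×5 + 17×3 + 8×5 + 9×5 + 17×1 = 268
Pink: 15×3 + 8×2 + 17×4 + 8×1 + 9×3 + 17×4 = 232

Teal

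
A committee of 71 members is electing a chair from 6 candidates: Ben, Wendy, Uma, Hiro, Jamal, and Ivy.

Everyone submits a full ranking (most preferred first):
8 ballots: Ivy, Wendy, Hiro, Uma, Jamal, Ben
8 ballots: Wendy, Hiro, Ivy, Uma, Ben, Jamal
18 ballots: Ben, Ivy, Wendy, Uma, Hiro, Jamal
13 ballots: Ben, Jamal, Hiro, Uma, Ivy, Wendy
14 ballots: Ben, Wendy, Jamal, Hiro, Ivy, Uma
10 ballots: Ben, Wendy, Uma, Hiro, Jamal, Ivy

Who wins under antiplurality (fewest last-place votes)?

Last-place votes: Ben 8, Wendy 13, Uma 14, Hiro 0, Jamal 26, Ivy 10.

Hiro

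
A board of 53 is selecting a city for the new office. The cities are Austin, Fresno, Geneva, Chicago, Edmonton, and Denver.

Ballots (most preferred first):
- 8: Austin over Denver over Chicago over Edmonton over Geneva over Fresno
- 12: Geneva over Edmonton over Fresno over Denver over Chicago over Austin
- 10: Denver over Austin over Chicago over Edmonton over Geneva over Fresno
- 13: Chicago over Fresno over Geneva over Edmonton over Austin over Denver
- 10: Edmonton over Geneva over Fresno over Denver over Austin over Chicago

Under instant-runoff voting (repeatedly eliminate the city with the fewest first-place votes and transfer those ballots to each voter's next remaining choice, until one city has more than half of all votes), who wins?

Round 1: Austin 8, Fresno 0, Geneva 12, Chicago 13, Edmonton 10, Denver 10. Fresno eliminated.
Round 2: Austin 8, Geneva 12, Chicago 13, Edmonton 10, Denver 10. Austin eliminated.
Round 3: Geneva 12, Chicago 13, Edmonton 10, Denver 18. Edmonton eliminated.
Round 4: Geneva 22, Chicago 13, Denver 18. Chicago eliminated.
Round 5: Geneva 35, Denver 18. Geneva has a majority (≥27).

Geneva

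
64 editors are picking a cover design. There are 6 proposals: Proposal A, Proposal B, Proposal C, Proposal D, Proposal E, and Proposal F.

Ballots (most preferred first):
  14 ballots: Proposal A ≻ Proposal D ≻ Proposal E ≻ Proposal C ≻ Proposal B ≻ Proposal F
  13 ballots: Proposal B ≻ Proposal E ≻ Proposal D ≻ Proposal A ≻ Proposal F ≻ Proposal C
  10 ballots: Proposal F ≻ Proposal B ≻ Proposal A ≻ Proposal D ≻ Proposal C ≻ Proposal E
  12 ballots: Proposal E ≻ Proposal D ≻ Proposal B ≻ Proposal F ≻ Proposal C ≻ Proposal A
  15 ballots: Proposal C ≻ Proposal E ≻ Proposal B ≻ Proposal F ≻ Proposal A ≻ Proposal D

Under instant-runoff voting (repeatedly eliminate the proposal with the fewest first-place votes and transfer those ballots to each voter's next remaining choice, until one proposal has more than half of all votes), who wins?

Round 1: Proposal A 14, Proposal B 13, Proposal C 15, Proposal D 0, Proposal E 12, Proposal F 10. Proposal D eliminated.
Round 2: Proposal A 14, Proposal B 13, Proposal C 15, Proposal E 12, Proposal F 10. Proposal F eliminated.
Round 3: Proposal A 14, Proposal B 23, Proposal C 15, Proposal E 12. Proposal E eliminated.
Round 4: Proposal A 14, Proposal B 35, Proposal C 15. Proposal B has a majority (≥33).

Proposal B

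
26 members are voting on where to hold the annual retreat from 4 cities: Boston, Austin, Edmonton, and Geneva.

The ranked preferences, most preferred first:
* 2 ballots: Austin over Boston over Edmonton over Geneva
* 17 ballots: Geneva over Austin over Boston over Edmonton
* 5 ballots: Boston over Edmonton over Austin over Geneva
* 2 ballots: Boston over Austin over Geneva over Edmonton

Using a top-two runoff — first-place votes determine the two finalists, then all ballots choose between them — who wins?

Round 1 first-place votes: Boston 7, Austin 2, Edmonton 0, Geneva 17. Geneva and Boston advance.
Runoff: Geneva is ranked above Boston on 17 ballots, Boston above Geneva on 9.

Geneva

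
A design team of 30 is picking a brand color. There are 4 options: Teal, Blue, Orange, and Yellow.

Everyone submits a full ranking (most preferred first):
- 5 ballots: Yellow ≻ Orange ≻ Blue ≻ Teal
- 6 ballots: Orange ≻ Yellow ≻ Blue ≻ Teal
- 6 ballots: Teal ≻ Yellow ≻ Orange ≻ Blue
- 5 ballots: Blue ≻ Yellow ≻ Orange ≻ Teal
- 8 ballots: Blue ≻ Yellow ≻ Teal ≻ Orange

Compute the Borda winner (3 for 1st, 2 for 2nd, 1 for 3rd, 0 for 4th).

Teal: 5×0 + 6×0 + 6×3 + 5×0 + 8×1 = 26
Blue: 5×1 + 6×1 + 6×0 + 5×3 + 8×3 = 50
Orange: 5×2 + 6×3 + 6×1 + 5×1 + 8×0 = 39
Yellow: 5×3 + 6×2 + 6×2 + 5×2 + 8×2 = 65

Yellow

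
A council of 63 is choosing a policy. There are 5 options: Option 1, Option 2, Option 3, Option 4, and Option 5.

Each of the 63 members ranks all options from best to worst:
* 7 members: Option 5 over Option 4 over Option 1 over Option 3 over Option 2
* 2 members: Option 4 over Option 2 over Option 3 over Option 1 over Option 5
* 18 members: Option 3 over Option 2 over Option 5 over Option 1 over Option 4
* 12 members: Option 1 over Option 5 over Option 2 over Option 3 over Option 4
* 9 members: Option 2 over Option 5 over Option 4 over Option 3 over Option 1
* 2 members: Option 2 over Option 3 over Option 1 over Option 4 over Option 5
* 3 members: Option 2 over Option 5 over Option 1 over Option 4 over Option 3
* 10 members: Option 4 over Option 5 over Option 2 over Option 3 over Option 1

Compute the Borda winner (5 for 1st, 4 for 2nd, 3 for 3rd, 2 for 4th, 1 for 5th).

Option 1: 7×3 + 2×2 + 18×2 + 12×5 + 9×1 + 2×3 + 3×3 + 10×1 = 155
Option 2: 7×1 + 2×4 + 18×4 + 12×3 + 9×5 + 2×5 + 3×5 + 10×3 = 223
Option 3: 7×2 + 2×3 + 18×5 + 12×2 + 9×2 + 2×4 + 3×1 + 10×2 = 183
Option 4: 7×4 + 2×5 + 18×1 + 12×1 + 9×3 + 2×2 + 3×2 + 10×5 = 155
Option 5: 7×5 + 2×1 + 18×3 + 12×4 + 9×4 + 2×1 + 3×4 + 10×4 = 229

Option 5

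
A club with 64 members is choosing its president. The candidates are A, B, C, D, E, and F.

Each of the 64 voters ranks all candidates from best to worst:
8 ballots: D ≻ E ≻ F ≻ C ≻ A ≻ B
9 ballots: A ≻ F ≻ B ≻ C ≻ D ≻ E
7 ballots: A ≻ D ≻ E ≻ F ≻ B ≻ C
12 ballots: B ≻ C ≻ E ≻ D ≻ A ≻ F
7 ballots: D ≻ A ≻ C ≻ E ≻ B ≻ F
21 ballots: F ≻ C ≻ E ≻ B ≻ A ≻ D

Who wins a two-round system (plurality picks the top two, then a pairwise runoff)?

Round 1 first-place votes: A 16, B 12, C 0, D 15, E 0, F 21. F and A advance.
Runoff: F is ranked above A on 29 ballots, A above F on 35.

A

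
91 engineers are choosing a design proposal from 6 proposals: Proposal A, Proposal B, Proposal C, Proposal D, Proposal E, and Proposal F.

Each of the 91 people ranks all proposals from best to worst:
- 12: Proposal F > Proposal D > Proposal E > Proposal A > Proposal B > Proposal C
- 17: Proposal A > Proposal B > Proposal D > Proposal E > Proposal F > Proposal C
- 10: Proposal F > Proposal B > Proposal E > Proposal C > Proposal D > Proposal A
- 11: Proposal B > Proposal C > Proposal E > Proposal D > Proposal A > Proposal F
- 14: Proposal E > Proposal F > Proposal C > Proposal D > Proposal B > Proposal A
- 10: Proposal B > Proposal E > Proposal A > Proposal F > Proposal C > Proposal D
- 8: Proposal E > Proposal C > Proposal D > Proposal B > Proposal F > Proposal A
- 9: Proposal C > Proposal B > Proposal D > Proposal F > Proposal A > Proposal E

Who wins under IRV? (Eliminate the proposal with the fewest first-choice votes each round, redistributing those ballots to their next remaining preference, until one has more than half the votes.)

Proposal B

Round 1: Proposal A 17, Proposal B 21, Proposal C 9, Proposal D 0, Proposal E 22, Proposal F 22. Proposal D eliminated.
Round 2: Proposal A 17, Proposal B 21, Proposal C 9, Proposal E 22, Proposal F 22. Proposal C eliminated.
Round 3: Proposal A 17, Proposal B 30, Proposal E 22, Proposal F 22. Proposal A eliminated.
Round 4: Proposal B 47, Proposal E 22, Proposal F 22. Proposal B has a majority (≥46).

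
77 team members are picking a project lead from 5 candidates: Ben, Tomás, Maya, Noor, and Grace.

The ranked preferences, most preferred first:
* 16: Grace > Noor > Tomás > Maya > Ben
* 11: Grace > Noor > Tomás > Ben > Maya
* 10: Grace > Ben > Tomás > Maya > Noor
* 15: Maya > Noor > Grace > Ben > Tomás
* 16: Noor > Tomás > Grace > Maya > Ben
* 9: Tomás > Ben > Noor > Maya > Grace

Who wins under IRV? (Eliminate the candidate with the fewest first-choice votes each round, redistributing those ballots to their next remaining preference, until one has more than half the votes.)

Round 1: Ben 0, Tomás 9, Maya 15, Noor 16, Grace 37. Ben eliminated.
Round 2: Tomás 9, Maya 15, Noor 16, Grace 37. Tomás eliminated.
Round 3: Maya 15, Noor 25, Grace 37. Maya eliminated.
Round 4: Noor 40, Grace 37. Noor has a majority (≥39).

Noor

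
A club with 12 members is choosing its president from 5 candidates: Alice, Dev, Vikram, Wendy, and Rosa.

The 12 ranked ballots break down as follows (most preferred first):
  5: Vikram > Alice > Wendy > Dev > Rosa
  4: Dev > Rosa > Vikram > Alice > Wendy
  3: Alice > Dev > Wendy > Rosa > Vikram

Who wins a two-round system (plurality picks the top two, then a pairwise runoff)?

Round 1 first-place votes: Alice 3, Dev 4, Vikram 5, Wendy 0, Rosa 0. Vikram and Dev advance.
Runoff: Vikram is ranked above Dev on 5 ballots, Dev above Vikram on 7.

Dev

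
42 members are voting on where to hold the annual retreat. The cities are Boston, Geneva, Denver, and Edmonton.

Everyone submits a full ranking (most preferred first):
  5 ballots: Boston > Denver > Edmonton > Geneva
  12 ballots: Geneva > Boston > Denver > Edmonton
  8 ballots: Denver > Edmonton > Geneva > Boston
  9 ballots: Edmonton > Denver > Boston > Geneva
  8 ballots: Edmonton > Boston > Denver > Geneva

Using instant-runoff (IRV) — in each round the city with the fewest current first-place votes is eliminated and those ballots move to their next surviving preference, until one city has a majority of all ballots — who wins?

Round 1: Boston 5, Geneva 12, Denver 8, Edmonton 17. Boston eliminated.
Round 2: Geneva 12, Denver 13, Edmonton 17. Geneva eliminated.
Round 3: Denver 25, Edmonton 17. Denver has a majority (≥22).

Denver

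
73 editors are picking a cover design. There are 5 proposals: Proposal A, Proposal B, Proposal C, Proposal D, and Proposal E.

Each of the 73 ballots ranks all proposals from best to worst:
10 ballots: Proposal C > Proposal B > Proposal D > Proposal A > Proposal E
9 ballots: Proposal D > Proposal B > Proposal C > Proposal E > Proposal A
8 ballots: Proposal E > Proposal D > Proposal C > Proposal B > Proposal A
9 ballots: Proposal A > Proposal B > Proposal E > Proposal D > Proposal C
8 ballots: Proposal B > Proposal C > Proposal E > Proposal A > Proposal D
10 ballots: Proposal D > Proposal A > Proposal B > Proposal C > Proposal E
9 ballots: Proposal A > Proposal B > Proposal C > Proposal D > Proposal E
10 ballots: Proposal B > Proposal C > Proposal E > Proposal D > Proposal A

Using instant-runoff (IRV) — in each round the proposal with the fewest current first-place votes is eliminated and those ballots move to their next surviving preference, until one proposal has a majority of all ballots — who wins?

Proposal B

Round 1: Proposal A 18, Proposal B 18, Proposal C 10, Proposal D 19, Proposal E 8. Proposal E eliminated.
Round 2: Proposal A 18, Proposal B 18, Proposal C 10, Proposal D 27. Proposal C eliminated.
Round 3: Proposal A 18, Proposal B 28, Proposal D 27. Proposal A eliminated.
Round 4: Proposal B 46, Proposal D 27. Proposal B has a majority (≥37).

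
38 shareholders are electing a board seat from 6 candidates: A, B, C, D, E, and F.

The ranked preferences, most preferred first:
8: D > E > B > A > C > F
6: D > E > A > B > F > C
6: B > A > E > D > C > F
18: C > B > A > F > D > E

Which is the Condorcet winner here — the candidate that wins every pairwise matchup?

B vs A: 32–6
B vs C: 20–18
B vs D: 24–14
B vs E: 24–14
B vs F: 38–0
B beats every other candidate.

B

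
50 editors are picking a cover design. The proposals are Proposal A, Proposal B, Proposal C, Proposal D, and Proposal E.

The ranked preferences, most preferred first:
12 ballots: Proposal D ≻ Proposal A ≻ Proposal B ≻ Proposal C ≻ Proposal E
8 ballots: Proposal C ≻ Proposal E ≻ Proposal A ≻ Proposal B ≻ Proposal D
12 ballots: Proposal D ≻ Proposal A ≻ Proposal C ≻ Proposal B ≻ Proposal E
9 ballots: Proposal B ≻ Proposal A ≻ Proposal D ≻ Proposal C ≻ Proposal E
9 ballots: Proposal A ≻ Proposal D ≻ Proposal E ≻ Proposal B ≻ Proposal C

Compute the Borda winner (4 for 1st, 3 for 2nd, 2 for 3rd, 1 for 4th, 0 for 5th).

Proposal A: 12×3 + 8×2 + 12×3 + 9×3 + 9×4 = 151
Proposal B: 12×2 + 8×1 + 12×1 + 9×4 + 9×1 = 89
Proposal C: 12×1 + 8×4 + 12×2 + 9×1 + 9×0 = 77
Proposal D: 12×4 + 8×0 + 12×4 + 9×2 + 9×3 = 141
Proposal E: 12×0 + 8×3 + 12×0 + 9×0 + 9×2 = 42

Proposal A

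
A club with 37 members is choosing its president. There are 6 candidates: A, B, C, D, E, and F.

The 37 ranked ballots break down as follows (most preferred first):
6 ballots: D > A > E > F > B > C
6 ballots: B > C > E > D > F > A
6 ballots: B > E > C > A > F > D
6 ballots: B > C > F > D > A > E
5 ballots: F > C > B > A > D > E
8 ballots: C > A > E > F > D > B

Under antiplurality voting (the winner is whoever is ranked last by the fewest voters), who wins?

Last-place votes: A 6, B 8, C 6, D 6, E 11, F 0.

F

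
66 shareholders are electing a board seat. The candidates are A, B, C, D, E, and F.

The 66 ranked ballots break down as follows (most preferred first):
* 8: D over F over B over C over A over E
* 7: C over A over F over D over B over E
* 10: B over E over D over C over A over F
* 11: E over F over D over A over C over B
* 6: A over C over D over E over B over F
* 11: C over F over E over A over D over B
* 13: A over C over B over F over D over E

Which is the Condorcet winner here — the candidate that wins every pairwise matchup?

C

C vs A: 36–30
C vs B: 48–18
C vs D: 37–29
C vs E: 45–21
C vs F: 47–19
C beats every other candidate.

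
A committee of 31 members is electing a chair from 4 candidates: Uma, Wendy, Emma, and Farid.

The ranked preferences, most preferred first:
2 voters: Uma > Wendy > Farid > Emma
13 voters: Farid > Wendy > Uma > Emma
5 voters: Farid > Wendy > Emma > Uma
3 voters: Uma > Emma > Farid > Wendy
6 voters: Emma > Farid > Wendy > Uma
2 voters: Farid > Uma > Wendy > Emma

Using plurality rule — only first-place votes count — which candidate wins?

Farid

First-place votes: Uma 5, Wendy 0, Emma 6, Farid 20.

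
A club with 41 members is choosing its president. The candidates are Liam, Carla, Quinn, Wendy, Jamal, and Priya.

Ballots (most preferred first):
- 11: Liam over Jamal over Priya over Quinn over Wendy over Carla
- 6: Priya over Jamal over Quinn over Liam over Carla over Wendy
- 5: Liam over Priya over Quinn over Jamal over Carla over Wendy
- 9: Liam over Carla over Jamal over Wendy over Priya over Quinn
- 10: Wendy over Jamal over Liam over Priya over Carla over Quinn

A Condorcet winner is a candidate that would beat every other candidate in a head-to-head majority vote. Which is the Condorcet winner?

Liam

Liam vs Carla: 41–0
Liam vs Quinn: 35–6
Liam vs Wendy: 31–10
Liam vs Jamal: 25–16
Liam vs Priya: 35–6
Liam beats every other candidate.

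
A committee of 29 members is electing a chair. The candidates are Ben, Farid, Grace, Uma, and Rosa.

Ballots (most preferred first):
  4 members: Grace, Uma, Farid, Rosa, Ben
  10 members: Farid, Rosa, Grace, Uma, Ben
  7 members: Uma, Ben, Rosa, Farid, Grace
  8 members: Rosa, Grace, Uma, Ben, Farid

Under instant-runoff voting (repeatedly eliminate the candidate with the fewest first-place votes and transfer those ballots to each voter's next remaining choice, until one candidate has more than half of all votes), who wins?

Round 1: Ben 0, Farid 10, Grace 4, Uma 7, Rosa 8. Ben eliminated.
Round 2: Farid 10, Grace 4, Uma 7, Rosa 8. Grace eliminated.
Round 3: Farid 10, Uma 11, Rosa 8. Rosa eliminated.
Round 4: Farid 10, Uma 19. Uma has a majority (≥15).

Uma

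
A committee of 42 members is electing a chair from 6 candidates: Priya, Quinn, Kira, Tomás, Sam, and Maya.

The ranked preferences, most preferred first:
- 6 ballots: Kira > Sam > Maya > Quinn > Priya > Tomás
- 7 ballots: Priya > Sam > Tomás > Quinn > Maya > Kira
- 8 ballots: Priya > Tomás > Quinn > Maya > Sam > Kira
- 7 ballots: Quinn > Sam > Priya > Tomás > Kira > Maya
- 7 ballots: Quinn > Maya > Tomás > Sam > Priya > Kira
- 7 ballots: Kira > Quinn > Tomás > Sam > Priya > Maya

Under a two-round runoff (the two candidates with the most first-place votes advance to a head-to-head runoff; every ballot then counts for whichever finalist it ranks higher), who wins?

Quinn

Round 1 first-place votes: Priya 15, Quinn 14, Kira 13, Tomás 0, Sam 0, Maya 0. Priya and Quinn advance.
Runoff: Priya is ranked above Quinn on 15 ballots, Quinn above Priya on 27.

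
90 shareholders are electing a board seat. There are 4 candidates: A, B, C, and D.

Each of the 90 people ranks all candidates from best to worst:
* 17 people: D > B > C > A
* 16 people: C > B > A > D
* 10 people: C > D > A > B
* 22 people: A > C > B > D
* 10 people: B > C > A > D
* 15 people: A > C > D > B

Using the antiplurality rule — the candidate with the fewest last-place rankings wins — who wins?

C

Last-place votes: A 17, B 25, C 0, D 48.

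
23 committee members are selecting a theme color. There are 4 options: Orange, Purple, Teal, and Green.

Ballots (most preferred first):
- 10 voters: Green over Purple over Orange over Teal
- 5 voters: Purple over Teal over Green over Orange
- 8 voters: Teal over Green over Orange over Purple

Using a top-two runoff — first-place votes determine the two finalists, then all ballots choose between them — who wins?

Teal

Round 1 first-place votes: Orange 0, Purple 5, Teal 8, Green 10. Green and Teal advance.
Runoff: Green is ranked above Teal on 10 ballots, Teal above Green on 13.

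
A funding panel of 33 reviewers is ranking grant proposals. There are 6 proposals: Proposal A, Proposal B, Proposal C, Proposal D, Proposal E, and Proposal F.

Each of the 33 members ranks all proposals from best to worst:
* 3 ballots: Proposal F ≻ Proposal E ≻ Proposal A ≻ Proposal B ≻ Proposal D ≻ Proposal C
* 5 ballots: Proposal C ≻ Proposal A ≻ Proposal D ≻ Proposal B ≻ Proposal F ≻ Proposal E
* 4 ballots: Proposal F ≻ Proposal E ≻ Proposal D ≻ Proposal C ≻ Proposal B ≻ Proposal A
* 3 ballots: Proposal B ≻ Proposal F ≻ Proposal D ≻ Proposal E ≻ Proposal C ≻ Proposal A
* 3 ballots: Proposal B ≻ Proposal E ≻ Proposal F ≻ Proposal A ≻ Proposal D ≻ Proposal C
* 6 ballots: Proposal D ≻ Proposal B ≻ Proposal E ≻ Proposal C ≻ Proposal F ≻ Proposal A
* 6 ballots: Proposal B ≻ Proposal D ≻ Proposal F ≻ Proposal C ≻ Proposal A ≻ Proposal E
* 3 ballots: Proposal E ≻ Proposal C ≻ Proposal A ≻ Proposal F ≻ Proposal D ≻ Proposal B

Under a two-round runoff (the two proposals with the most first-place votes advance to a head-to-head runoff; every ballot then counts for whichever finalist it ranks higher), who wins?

Round 1 first-place votes: Proposal A 0, Proposal B 12, Proposal C 5, Proposal D 6, Proposal E 3, Proposal F 7. Proposal B and Proposal F advance.
Runoff: Proposal B is ranked above Proposal F on 23 ballots, Proposal F above Proposal B on 10.

Proposal B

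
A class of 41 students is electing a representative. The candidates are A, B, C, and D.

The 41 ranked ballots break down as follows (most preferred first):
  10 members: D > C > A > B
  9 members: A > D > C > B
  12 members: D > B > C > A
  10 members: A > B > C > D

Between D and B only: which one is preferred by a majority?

D

D is ranked above B on 31 ballots; B above D on 10.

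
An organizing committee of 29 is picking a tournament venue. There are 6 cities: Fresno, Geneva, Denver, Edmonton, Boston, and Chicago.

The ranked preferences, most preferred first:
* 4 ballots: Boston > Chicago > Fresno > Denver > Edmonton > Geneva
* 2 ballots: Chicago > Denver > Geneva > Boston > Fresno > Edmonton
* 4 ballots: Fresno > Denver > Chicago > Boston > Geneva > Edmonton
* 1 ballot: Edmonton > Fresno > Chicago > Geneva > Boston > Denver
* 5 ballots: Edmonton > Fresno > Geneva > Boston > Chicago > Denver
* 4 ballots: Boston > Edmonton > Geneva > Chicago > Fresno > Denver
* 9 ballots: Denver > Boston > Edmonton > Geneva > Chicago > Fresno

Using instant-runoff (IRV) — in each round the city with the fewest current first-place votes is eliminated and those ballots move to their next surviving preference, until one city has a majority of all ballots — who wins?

Round 1: Fresno 4, Geneva 0, Denver 9, Edmonton 6, Boston 8, Chicago 2. Geneva eliminated.
Round 2: Fresno 4, Denver 9, Edmonton 6, Boston 8, Chicago 2. Chicago eliminated.
Round 3: Fresno 4, Denver 11, Edmonton 6, Boston 8. Fresno eliminated.
Round 4: Denver 15, Edmonton 6, Boston 8. Denver has a majority (≥15).

Denver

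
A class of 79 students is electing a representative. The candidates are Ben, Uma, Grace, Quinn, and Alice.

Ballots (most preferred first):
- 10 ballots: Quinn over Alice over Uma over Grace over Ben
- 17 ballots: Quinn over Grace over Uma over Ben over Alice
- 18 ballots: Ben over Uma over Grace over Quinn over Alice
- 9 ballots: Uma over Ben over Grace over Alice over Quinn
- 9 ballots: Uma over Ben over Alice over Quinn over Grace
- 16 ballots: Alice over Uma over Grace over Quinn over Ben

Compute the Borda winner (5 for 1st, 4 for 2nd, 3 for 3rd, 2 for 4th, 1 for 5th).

Uma

Ben: 10×1 + 17×2 + 18×5 + 9×4 + 9×4 + 16×1 = 222
Uma: 10×3 + 17×3 + 18×4 + 9×5 + 9×5 + 16×4 = 307
Grace: 10×2 + 17×4 + 18×3 + 9×3 + 9×1 + 16×3 = 226
Quinn: 10×5 + 17×5 + 18×2 + 9×1 + 9×2 + 16×2 = 230
Alice: 10×4 + 17×1 + 18×1 + 9×2 + 9×3 + 16×5 = 200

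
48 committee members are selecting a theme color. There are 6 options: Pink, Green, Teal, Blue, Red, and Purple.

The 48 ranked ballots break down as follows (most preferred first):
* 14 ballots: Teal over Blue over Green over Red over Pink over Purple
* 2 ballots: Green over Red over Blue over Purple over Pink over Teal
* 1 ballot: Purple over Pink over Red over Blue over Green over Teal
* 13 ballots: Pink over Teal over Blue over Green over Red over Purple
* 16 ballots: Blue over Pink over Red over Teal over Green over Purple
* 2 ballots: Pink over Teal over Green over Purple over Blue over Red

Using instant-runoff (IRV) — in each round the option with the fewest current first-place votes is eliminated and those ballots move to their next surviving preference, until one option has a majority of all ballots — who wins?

Round 1: Pink 15, Green 2, Teal 14, Blue 16, Red 0, Purple 1. Red eliminated.
Round 2: Pink 15, Green 2, Teal 14, Blue 16, Purple 1. Purple eliminated.
Round 3: Pink 16, Green 2, Teal 14, Blue 16. Green eliminated.
Round 4: Pink 16, Teal 14, Blue 18. Teal eliminated.
Round 5: Pink 16, Blue 32. Blue has a majority (≥25).

Blue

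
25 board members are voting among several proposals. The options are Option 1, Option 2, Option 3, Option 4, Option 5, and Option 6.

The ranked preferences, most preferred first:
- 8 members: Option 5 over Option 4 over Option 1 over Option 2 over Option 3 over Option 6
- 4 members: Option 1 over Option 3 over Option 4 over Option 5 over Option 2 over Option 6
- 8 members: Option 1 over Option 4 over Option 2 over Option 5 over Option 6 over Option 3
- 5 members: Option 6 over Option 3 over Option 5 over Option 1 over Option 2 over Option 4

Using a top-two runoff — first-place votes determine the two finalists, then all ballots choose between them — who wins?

Option 5

Round 1 first-place votes: Option 1 12, Option 2 0, Option 3 0, Option 4 0, Option 5 8, Option 6 5. Option 1 and Option 5 advance.
Runoff: Option 1 is ranked above Option 5 on 12 ballots, Option 5 above Option 1 on 13.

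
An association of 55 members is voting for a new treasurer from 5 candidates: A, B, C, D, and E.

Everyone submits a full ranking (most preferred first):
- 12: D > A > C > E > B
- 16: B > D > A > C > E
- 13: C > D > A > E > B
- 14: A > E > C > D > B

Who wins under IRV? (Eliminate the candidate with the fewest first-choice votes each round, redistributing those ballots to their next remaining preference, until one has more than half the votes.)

Round 1: A 14, B 16, C 13, D 12, E 0. E eliminated.
Round 2: A 14, B 16, C 13, D 12. D eliminated.
Round 3: A 26, B 16, C 13. C eliminated.
Round 4: A 39, B 16. A has a majority (≥28).

A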